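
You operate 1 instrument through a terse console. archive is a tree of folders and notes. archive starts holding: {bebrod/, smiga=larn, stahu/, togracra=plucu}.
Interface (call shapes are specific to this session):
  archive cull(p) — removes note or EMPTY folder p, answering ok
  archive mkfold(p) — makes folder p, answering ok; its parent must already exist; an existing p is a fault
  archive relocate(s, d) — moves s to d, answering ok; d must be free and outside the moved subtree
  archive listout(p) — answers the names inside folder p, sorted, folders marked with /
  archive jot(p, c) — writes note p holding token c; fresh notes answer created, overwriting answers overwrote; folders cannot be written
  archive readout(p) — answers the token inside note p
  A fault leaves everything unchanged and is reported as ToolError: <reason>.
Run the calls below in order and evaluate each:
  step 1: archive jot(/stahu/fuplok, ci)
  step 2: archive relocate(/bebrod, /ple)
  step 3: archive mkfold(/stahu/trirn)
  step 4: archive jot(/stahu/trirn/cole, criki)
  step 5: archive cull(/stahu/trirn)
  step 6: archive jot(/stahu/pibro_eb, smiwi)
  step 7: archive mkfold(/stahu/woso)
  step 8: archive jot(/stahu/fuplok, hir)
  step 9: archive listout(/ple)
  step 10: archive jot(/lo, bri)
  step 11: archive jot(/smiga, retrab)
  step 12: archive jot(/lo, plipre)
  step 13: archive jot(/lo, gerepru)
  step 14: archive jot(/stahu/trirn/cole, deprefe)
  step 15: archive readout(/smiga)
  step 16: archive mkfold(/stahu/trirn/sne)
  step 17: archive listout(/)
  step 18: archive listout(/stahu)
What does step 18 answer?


>> archive jot(/stahu/fuplok, ci)
<< created
>> archive relocate(/bebrod, /ple)
<< ok
>> archive mkfold(/stahu/trirn)
<< ok
>> archive jot(/stahu/trirn/cole, criki)
<< created
>> archive cull(/stahu/trirn)
<< ToolError: not empty
>> archive jot(/stahu/pibro_eb, smiwi)
<< created
>> archive mkfold(/stahu/woso)
<< ok
>> archive jot(/stahu/fuplok, hir)
<< overwrote
>> archive listout(/ple)
<< []
>> archive jot(/lo, bri)
<< created
>> archive jot(/smiga, retrab)
<< overwrote
>> archive jot(/lo, plipre)
<< overwrote
>> archive jot(/lo, gerepru)
<< overwrote
>> archive jot(/stahu/trirn/cole, deprefe)
<< overwrote
>> archive readout(/smiga)
<< retrab
>> archive mkfold(/stahu/trirn/sne)
<< ok
>> archive listout(/)
<< [lo, ple/, smiga, stahu/, togracra]
>> archive listout(/stahu)
<< [fuplok, pibro_eb, trirn/, woso/]

Answer: [fuplok, pibro_eb, trirn/, woso/]


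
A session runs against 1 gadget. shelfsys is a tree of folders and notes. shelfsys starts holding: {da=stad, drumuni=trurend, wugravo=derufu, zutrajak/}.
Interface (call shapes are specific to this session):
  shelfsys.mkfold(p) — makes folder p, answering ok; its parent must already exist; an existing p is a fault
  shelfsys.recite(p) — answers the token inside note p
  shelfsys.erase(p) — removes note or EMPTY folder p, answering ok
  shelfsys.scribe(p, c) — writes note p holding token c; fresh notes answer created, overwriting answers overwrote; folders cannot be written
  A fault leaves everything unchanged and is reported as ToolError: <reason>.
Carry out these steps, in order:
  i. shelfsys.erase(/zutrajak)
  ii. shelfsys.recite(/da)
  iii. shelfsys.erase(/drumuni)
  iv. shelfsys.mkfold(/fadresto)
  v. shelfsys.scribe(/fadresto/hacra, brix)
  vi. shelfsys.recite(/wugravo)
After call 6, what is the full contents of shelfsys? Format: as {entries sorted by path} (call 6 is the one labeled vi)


CALL shelfsys.erase[p=/zutrajak]
RET  ok
CALL shelfsys.recite[p=/da]
RET  stad
CALL shelfsys.erase[p=/drumuni]
RET  ok
CALL shelfsys.mkfold[p=/fadresto]
RET  ok
CALL shelfsys.scribe[p=/fadresto/hacra; c=brix]
RET  created
CALL shelfsys.recite[p=/wugravo]
RET  derufu

Answer: {da=stad, fadresto/, fadresto/hacra=brix, wugravo=derufu}


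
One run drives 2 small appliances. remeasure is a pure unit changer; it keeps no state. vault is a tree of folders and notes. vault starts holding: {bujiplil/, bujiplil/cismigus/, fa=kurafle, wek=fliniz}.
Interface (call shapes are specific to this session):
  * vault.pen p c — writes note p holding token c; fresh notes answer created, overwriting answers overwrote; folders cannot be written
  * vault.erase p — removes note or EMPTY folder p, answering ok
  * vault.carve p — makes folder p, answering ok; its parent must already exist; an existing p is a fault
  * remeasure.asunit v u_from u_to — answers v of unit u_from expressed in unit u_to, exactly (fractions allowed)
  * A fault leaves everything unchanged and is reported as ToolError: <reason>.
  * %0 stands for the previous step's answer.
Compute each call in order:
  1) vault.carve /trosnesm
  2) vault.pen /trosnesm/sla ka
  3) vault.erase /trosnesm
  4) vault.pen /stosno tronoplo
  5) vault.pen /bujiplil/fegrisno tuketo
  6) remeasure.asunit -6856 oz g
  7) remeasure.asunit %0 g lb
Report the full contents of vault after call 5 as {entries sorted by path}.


Answer: {bujiplil/, bujiplil/cismigus/, bujiplil/fegrisno=tuketo, fa=kurafle, stosno=tronoplo, trosnesm/, trosnesm/sla=ka, wek=fliniz}

Derivation:
% vault.carve(p: /trosnesm) => ok
% vault.pen(p: /trosnesm/sla, c: ka) => created
% vault.erase(p: /trosnesm) => ToolError: not empty
% vault.pen(p: /stosno, c: tronoplo) => created
% vault.pen(p: /bujiplil/fegrisno, c: tuketo) => created
% remeasure.asunit(v: -6856, u_from: oz, u_to: g) => -38872866109/200000
% remeasure.asunit(v: %0, u_from: g, u_to: lb) => -857/2


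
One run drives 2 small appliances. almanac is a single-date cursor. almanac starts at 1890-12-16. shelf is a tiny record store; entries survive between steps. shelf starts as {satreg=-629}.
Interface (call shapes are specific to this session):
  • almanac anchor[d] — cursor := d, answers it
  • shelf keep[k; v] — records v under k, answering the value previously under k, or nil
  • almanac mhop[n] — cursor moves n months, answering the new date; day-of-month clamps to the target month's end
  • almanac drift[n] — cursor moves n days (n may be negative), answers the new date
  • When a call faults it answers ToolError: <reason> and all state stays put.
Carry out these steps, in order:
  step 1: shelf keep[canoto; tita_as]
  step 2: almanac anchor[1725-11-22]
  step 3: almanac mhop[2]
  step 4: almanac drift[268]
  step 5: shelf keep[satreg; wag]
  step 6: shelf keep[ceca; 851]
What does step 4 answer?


CALL shelf keep[k→canoto; v→tita_as]
RET  nil
CALL almanac anchor[d→1725-11-22]
RET  1725-11-22
CALL almanac mhop[n→2]
RET  1726-01-22
CALL almanac drift[n→268]
RET  1726-10-17
CALL shelf keep[k→satreg; v→wag]
RET  -629
CALL shelf keep[k→ceca; v→851]
RET  nil

Answer: 1726-10-17


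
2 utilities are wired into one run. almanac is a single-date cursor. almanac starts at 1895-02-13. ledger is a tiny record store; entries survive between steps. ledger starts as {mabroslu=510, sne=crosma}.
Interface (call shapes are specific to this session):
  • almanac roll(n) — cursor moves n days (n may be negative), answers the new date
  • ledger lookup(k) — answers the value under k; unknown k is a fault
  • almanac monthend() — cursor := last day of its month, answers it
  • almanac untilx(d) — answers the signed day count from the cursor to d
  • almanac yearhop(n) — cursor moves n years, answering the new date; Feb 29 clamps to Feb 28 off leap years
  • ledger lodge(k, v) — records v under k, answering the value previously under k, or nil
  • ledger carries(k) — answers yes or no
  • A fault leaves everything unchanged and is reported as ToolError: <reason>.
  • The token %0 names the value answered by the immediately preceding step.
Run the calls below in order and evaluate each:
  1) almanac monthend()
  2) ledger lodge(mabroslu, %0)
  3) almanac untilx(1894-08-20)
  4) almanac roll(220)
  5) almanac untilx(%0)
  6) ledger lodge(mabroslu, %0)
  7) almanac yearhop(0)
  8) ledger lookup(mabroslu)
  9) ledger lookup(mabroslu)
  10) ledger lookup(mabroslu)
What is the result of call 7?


Now I run almanac monthend, giving 1895-02-28.
I use ledger lodge(k: mabroslu, v: %0), and get 510.
Next I call almanac untilx(d: 1894-08-20), — result: -192.
Now I run almanac roll(n: 220), yielding 1895-10-06.
Invoking almanac untilx(d: %0), giving 0.
Calling ledger lodge(k: mabroslu, v: %0), and see 1895-02-28.
I call almanac yearhop(n: 0), and see 1895-10-06.
I try ledger lookup(k: mabroslu), and observe 0.
Now I run ledger lookup(k: mabroslu): 0.
I invoke ledger lookup(k: mabroslu), and get 0.

Answer: 1895-10-06


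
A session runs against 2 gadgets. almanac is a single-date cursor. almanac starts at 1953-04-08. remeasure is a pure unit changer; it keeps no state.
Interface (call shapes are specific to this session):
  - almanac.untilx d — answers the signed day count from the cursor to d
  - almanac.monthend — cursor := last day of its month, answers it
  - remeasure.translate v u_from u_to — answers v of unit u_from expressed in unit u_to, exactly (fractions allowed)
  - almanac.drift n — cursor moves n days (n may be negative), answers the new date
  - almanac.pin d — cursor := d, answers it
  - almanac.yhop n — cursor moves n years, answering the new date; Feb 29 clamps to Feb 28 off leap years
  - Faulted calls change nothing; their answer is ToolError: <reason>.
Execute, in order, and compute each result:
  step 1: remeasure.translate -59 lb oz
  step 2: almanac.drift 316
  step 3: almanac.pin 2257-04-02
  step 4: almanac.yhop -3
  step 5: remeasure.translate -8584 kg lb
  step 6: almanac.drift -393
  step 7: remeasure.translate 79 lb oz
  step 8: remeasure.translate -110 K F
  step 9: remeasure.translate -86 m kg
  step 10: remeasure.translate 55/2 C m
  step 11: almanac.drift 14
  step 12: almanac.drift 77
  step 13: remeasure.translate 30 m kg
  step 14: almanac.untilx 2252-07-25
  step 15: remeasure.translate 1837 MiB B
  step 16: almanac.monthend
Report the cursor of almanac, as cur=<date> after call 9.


Answer: cur=2253-03-05

Derivation:
Step: translate[v: -59; u_from: lb; u_to: oz]
Result: -944
Step: drift[n: 316]
Result: 1954-02-18
Step: pin[d: 2257-04-02]
Result: 2257-04-02
Step: yhop[n: -3]
Result: 2254-04-02
Step: translate[v: -8584; u_from: kg; u_to: lb]
Result: -858400000000/45359237
Step: drift[n: -393]
Result: 2253-03-05
Step: translate[v: 79; u_from: lb; u_to: oz]
Result: 1264
Step: translate[v: -110; u_from: K; u_to: F]
Result: -65767/100
Step: translate[v: -86; u_from: m; u_to: kg]
Result: ToolError: incompatible units
Step: translate[v: 55/2; u_from: C; u_to: m]
Result: ToolError: incompatible units
Step: drift[n: 14]
Result: 2253-03-19
Step: drift[n: 77]
Result: 2253-06-04
Step: translate[v: 30; u_from: m; u_to: kg]
Result: ToolError: incompatible units
Step: untilx[d: 2252-07-25]
Result: -314
Step: translate[v: 1837; u_from: MiB; u_to: B]
Result: 1926234112
Step: monthend[]
Result: 2253-06-30


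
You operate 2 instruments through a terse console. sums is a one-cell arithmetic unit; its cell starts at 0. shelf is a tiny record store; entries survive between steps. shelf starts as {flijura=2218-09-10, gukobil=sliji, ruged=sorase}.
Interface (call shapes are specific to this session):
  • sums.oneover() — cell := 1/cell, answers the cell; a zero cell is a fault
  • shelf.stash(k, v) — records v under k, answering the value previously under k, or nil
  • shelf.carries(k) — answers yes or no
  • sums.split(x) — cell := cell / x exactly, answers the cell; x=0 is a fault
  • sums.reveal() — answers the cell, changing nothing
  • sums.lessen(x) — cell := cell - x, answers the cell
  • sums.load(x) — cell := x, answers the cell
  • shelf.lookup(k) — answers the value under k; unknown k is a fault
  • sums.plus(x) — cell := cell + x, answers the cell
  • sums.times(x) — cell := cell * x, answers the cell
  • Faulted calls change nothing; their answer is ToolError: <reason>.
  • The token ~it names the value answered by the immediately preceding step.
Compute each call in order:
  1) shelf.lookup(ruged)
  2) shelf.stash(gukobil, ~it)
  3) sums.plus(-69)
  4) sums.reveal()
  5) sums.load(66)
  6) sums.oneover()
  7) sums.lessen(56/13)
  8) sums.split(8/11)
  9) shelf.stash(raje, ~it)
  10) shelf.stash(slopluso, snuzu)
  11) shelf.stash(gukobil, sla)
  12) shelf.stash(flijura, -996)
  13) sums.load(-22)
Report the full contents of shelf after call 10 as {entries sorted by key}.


Calling lookup on k: ruged, and get sorase.
I try stash on k: gukobil, v: ~it, and get sliji.
Using plus on x: -69, — result: -69.
I run reveal, which returns -69.
I try load on x: 66, giving 66.
Invoking oneover(), which returns 1/66.
Then lessen on x: 56/13, giving -3683/858.
Using split on x: 8/11, which returns -3683/624.
Then stash on k: raje, v: ~it, yielding nil.
Then stash on k: slopluso, v: snuzu, → nil.
I call stash on k: gukobil, v: sla, and see sorase.
I try stash on k: flijura, v: -996, giving 2218-09-10.
Calling load on x: -22, yielding -22.

Answer: {flijura=2218-09-10, gukobil=sorase, raje=-3683/624, ruged=sorase, slopluso=snuzu}


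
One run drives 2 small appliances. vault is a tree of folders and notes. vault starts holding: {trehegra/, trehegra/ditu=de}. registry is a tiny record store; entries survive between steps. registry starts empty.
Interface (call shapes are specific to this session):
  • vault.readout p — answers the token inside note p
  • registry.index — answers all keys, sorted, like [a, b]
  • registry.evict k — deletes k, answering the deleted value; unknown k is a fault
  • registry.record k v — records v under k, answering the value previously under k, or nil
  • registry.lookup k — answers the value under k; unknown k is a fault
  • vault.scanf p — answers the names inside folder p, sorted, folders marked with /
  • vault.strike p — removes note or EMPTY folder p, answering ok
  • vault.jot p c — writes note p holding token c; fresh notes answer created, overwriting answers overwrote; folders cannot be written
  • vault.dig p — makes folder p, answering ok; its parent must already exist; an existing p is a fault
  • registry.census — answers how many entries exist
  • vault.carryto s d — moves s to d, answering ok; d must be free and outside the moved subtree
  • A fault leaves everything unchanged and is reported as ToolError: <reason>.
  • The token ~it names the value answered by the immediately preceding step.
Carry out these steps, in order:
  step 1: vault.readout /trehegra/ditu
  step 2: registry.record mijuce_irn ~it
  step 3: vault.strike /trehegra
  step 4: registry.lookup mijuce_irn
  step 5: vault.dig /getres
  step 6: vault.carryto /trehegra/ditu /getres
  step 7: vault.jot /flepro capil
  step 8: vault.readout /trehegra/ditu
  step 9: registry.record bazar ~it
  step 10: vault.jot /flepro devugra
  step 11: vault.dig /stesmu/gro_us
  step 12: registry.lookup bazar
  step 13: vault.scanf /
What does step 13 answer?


Answer: [flepro, getres/, trehegra/]

Derivation:
;; readout(p=/trehegra/ditu) : de
;; record(k=mijuce_irn, v=~it) : nil
;; strike(p=/trehegra) : ToolError: not empty
;; lookup(k=mijuce_irn) : de
;; dig(p=/getres) : ok
;; carryto(s=/trehegra/ditu, d=/getres) : ToolError: exists
;; jot(p=/flepro, c=capil) : created
;; readout(p=/trehegra/ditu) : de
;; record(k=bazar, v=~it) : nil
;; jot(p=/flepro, c=devugra) : overwrote
;; dig(p=/stesmu/gro_us) : ToolError: no parent
;; lookup(k=bazar) : de
;; scanf(p=/) : [flepro, getres/, trehegra/]


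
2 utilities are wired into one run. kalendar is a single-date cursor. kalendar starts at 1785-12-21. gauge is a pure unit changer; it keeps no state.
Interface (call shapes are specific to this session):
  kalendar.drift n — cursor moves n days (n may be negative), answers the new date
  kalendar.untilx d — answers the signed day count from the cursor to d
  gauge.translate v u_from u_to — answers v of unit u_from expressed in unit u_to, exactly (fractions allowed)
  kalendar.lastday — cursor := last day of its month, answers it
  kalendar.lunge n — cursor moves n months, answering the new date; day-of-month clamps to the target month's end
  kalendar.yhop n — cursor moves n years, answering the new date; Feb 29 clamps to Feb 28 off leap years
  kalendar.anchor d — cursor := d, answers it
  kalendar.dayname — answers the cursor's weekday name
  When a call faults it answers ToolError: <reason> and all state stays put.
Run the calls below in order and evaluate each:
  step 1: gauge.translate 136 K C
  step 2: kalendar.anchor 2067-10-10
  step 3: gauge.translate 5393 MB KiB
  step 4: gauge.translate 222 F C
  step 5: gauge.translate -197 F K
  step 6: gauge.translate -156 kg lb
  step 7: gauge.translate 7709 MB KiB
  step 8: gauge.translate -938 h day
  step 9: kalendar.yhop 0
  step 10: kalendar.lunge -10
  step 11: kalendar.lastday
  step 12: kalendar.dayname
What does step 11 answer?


Answer: 2066-12-31

Derivation:
==> gauge.translate(v='136', u_from='K', u_to='C')
<== -2743/20
==> kalendar.anchor(d='2067-10-10')
<== 2067-10-10
==> gauge.translate(v='5393', u_from='MB', u_to='KiB')
<== 84265625/16
==> gauge.translate(v='222', u_from='F', u_to='C')
<== 950/9
==> gauge.translate(v='-197', u_from='F', u_to='K')
<== 26267/180
==> gauge.translate(v='-156', u_from='kg', u_to='lb')
<== -15600000000/45359237
==> gauge.translate(v='7709', u_from='MB', u_to='KiB')
<== 120453125/16
==> gauge.translate(v='-938', u_from='h', u_to='day')
<== -469/12
==> kalendar.yhop(n='0')
<== 2067-10-10
==> kalendar.lunge(n='-10')
<== 2066-12-10
==> kalendar.lastday()
<== 2066-12-31
==> kalendar.dayname()
<== Friday


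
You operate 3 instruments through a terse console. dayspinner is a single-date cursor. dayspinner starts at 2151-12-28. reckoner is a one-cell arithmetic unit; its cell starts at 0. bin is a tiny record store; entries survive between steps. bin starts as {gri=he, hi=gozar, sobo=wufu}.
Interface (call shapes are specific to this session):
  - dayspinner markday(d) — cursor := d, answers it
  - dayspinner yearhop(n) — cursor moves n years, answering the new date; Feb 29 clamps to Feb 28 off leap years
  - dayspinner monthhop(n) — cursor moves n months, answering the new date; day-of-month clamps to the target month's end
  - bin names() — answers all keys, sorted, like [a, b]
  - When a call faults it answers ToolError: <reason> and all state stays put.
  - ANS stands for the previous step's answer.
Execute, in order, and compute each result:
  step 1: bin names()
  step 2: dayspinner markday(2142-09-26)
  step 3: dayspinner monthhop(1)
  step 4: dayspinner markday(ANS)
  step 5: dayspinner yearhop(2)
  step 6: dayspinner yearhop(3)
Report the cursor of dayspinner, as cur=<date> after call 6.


Answer: cur=2147-10-26

Derivation:
$ bin names
  [gri, hi, sobo]
$ dayspinner markday d: 2142-09-26
  2142-09-26
$ dayspinner monthhop n: 1
  2142-10-26
$ dayspinner markday d: ANS
  2142-10-26
$ dayspinner yearhop n: 2
  2144-10-26
$ dayspinner yearhop n: 3
  2147-10-26


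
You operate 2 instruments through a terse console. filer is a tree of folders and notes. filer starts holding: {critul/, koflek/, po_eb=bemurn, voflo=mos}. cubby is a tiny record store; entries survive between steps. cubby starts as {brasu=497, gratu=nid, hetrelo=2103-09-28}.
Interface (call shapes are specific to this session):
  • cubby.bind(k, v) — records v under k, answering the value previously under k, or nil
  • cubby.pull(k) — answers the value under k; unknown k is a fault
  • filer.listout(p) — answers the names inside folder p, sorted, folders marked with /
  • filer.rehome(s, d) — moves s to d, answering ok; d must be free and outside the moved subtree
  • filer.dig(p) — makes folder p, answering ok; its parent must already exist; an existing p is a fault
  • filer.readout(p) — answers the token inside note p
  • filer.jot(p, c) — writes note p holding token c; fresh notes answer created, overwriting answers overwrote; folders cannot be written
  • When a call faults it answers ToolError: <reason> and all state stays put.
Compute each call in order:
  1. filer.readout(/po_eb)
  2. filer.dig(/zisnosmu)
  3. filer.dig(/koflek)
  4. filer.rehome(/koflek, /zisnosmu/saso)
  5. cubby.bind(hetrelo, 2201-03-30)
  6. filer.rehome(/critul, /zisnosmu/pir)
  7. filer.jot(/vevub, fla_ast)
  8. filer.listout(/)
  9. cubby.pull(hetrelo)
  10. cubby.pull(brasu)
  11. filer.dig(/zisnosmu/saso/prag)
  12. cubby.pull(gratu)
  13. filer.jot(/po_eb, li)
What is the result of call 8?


→ filer.readout(p→/po_eb)
← bemurn
→ filer.dig(p→/zisnosmu)
← ok
→ filer.dig(p→/koflek)
← ToolError: exists
→ filer.rehome(s→/koflek, d→/zisnosmu/saso)
← ok
→ cubby.bind(k→hetrelo, v→2201-03-30)
← 2103-09-28
→ filer.rehome(s→/critul, d→/zisnosmu/pir)
← ok
→ filer.jot(p→/vevub, c→fla_ast)
← created
→ filer.listout(p→/)
← [po_eb, vevub, voflo, zisnosmu/]
→ cubby.pull(k→hetrelo)
← 2201-03-30
→ cubby.pull(k→brasu)
← 497
→ filer.dig(p→/zisnosmu/saso/prag)
← ok
→ cubby.pull(k→gratu)
← nid
→ filer.jot(p→/po_eb, c→li)
← overwrote

Answer: [po_eb, vevub, voflo, zisnosmu/]


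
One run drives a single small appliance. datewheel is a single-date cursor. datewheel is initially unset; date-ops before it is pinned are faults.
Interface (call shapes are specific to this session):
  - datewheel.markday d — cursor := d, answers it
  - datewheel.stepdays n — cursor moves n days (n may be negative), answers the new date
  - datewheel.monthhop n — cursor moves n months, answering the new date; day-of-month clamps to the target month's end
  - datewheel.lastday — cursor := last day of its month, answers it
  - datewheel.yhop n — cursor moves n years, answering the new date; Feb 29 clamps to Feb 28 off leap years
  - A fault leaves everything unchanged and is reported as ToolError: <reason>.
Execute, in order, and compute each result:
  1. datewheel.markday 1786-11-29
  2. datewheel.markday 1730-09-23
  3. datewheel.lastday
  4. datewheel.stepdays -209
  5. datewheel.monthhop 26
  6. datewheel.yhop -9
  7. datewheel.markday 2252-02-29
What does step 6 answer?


Answer: 1723-05-05

Derivation:
~$ datewheel.markday d=1786-11-29
:: 1786-11-29
~$ datewheel.markday d=1730-09-23
:: 1730-09-23
~$ datewheel.lastday
:: 1730-09-30
~$ datewheel.stepdays n=-209
:: 1730-03-05
~$ datewheel.monthhop n=26
:: 1732-05-05
~$ datewheel.yhop n=-9
:: 1723-05-05
~$ datewheel.markday d=2252-02-29
:: 2252-02-29


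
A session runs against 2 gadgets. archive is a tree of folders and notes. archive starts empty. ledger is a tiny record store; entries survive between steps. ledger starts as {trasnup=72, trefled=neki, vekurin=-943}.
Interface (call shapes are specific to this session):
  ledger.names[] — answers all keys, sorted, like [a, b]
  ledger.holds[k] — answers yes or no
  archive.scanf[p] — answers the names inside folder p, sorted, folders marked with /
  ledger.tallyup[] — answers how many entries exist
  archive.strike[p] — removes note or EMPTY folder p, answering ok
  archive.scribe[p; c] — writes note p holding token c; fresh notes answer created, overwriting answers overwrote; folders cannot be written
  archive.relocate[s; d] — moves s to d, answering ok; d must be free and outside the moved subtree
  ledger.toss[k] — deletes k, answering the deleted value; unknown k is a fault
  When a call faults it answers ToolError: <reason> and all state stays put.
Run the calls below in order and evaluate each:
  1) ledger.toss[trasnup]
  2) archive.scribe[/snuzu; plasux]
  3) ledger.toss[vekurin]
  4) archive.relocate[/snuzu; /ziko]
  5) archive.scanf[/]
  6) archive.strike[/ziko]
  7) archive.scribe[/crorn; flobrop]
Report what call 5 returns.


-> toss(trasnup)
<- 72
-> scribe(/snuzu, plasux)
<- created
-> toss(vekurin)
<- -943
-> relocate(/snuzu, /ziko)
<- ok
-> scanf(/)
<- [ziko]
-> strike(/ziko)
<- ok
-> scribe(/crorn, flobrop)
<- created

Answer: [ziko]


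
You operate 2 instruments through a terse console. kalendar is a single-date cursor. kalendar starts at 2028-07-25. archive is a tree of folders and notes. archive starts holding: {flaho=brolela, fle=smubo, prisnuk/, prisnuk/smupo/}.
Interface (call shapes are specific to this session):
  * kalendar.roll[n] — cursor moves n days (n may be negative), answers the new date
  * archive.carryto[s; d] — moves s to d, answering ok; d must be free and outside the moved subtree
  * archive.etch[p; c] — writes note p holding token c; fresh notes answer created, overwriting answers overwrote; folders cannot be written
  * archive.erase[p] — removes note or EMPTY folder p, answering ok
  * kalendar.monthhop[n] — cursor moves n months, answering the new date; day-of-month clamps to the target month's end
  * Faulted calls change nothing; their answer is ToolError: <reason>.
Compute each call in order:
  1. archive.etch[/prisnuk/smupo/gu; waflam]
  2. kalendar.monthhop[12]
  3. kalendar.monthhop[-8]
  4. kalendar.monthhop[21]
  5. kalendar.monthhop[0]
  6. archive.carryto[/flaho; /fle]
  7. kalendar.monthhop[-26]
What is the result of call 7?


Answer: 2028-06-25

Derivation:
Step: etch[p→/prisnuk/smupo/gu; c→waflam]
Result: created
Step: monthhop[n→12]
Result: 2029-07-25
Step: monthhop[n→-8]
Result: 2028-11-25
Step: monthhop[n→21]
Result: 2030-08-25
Step: monthhop[n→0]
Result: 2030-08-25
Step: carryto[s→/flaho; d→/fle]
Result: ToolError: exists
Step: monthhop[n→-26]
Result: 2028-06-25


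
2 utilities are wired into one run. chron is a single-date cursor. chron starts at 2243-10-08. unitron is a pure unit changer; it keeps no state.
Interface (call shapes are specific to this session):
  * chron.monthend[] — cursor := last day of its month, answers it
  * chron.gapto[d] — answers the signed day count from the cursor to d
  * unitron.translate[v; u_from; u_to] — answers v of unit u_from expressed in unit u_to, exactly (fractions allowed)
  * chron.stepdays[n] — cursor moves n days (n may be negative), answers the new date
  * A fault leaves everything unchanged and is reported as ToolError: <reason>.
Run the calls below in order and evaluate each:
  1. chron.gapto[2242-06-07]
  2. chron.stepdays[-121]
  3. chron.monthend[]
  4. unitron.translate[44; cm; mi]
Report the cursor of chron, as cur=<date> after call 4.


Answer: cur=2243-06-30

Derivation:
I try gapto with d→2242-06-07, → -488.
Using stepdays with n→-121, — result: 2243-06-09.
Using monthend(), and see 2243-06-30.
I call translate with v→44, u_from→cm, u_to→mi, which returns 5/18288.


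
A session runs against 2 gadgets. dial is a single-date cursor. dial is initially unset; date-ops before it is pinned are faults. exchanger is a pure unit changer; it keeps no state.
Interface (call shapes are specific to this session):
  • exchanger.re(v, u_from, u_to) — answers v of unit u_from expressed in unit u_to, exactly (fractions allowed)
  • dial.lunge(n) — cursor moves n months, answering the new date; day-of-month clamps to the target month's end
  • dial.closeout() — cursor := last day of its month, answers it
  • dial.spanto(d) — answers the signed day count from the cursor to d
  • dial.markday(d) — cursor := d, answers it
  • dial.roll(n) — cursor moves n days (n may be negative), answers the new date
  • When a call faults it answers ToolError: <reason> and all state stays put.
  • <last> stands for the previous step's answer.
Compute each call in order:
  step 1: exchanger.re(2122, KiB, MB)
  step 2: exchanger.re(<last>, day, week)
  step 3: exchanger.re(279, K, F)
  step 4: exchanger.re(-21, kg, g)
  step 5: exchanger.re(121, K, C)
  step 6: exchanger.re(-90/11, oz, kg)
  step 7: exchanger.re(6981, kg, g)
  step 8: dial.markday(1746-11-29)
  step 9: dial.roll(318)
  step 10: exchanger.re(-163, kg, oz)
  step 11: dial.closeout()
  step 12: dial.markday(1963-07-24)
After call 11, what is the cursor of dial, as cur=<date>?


→ exchanger.re(v→2122, u_from→KiB, u_to→MB)
← 33952/15625
→ exchanger.re(v→<last>, u_from→day, u_to→week)
← 33952/109375
→ exchanger.re(v→279, u_from→K, u_to→F)
← 4253/100
→ exchanger.re(v→-21, u_from→kg, u_to→g)
← -21000
→ exchanger.re(v→121, u_from→K, u_to→C)
← -3043/20
→ exchanger.re(v→-90/11, u_from→oz, u_to→kg)
← -37112103/160000000
→ exchanger.re(v→6981, u_from→kg, u_to→g)
← 6981000
→ dial.markday(d→1746-11-29)
← 1746-11-29
→ dial.roll(n→318)
← 1747-10-13
→ exchanger.re(v→-163, u_from→kg, u_to→oz)
← -260800000000/45359237
→ dial.closeout()
← 1747-10-31
→ dial.markday(d→1963-07-24)
← 1963-07-24

Answer: cur=1747-10-31


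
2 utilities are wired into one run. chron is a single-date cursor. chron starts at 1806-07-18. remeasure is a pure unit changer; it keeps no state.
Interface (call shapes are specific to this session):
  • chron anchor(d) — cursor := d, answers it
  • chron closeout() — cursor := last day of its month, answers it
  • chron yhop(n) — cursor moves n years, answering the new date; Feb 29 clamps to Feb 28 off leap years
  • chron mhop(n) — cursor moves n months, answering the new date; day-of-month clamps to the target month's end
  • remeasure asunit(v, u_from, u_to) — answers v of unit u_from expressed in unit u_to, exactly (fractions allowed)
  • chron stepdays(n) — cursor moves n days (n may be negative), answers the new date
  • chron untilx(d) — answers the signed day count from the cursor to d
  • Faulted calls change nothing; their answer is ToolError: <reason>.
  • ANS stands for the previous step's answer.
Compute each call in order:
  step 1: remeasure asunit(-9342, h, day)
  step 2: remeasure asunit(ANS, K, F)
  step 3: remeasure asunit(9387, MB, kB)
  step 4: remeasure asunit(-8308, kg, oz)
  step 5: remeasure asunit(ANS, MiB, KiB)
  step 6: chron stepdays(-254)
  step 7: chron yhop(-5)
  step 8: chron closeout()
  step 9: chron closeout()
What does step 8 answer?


CALL remeasure asunit[v=-9342; u_from=h; u_to=day]
RET  -1557/4
CALL remeasure asunit[v=ANS; u_from=K; u_to=F]
RET  -29008/25
CALL remeasure asunit[v=9387; u_from=MB; u_to=kB]
RET  9387000
CALL remeasure asunit[v=-8308; u_from=kg; u_to=oz]
RET  -13292800000000/45359237
CALL remeasure asunit[v=ANS; u_from=MiB; u_to=KiB]
RET  -13611827200000000/45359237
CALL chron stepdays[n=-254]
RET  1805-11-06
CALL chron yhop[n=-5]
RET  1800-11-06
CALL chron closeout[]
RET  1800-11-30
CALL chron closeout[]
RET  1800-11-30

Answer: 1800-11-30


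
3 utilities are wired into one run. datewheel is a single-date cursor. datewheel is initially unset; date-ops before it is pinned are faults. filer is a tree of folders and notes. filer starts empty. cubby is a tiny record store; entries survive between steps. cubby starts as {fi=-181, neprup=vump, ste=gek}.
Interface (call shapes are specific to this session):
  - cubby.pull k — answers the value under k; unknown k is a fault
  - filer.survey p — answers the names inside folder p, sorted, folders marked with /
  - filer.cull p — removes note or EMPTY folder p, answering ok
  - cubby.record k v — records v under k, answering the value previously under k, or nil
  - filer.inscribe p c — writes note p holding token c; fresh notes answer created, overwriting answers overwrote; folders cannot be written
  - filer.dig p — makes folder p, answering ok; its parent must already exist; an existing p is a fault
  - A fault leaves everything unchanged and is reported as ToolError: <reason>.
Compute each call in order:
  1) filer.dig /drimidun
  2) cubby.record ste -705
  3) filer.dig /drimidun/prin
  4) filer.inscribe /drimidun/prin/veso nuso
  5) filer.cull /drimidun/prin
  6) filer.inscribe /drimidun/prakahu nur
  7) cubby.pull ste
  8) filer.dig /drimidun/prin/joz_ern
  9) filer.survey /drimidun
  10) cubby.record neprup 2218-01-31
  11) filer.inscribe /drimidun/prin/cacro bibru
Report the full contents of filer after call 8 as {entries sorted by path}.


-- filer.dig(p='/drimidun') == ok
-- cubby.record(k='ste', v='-705') == gek
-- filer.dig(p='/drimidun/prin') == ok
-- filer.inscribe(p='/drimidun/prin/veso', c='nuso') == created
-- filer.cull(p='/drimidun/prin') == ToolError: not empty
-- filer.inscribe(p='/drimidun/prakahu', c='nur') == created
-- cubby.pull(k='ste') == -705
-- filer.dig(p='/drimidun/prin/joz_ern') == ok
-- filer.survey(p='/drimidun') == [prakahu, prin/]
-- cubby.record(k='neprup', v='2218-01-31') == vump
-- filer.inscribe(p='/drimidun/prin/cacro', c='bibru') == created

Answer: {drimidun/, drimidun/prakahu=nur, drimidun/prin/, drimidun/prin/joz_ern/, drimidun/prin/veso=nuso}


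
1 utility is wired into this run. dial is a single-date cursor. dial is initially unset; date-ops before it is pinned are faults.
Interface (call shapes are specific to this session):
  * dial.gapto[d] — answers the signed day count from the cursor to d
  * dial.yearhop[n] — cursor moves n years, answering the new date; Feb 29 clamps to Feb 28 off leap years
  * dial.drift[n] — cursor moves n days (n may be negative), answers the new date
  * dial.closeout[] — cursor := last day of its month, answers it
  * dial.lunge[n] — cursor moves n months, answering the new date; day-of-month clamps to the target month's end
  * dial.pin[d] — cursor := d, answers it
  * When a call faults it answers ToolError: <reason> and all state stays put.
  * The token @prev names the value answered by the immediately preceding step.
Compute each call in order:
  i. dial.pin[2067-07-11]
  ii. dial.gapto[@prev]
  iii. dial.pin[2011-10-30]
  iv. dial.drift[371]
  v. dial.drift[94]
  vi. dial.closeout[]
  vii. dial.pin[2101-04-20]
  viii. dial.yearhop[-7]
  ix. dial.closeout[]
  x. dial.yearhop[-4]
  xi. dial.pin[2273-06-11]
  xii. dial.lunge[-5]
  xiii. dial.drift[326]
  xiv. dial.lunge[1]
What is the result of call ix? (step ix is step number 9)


Answer: 2094-04-30

Derivation:
Now I run dial.pin using d: 2067-07-11, giving 2067-07-11.
Calling dial.gapto using d: @prev, which returns 0.
I run dial.pin using d: 2011-10-30, yielding 2011-10-30.
Calling dial.drift using n: 371, and observe 2012-11-04.
I run dial.drift using n: 94, and get 2013-02-06.
Then dial.closeout(), giving 2013-02-28.
Then dial.pin using d: 2101-04-20, and get 2101-04-20.
I try dial.yearhop using n: -7, and get 2094-04-20.
Then dial.closeout(), giving 2094-04-30.
I use dial.yearhop using n: -4, which returns 2090-04-30.
I run dial.pin using d: 2273-06-11: 2273-06-11.
I try dial.lunge using n: -5, — result: 2273-01-11.
Invoking dial.drift using n: 326: 2273-12-03.
I invoke dial.lunge using n: 1, and see 2274-01-03.


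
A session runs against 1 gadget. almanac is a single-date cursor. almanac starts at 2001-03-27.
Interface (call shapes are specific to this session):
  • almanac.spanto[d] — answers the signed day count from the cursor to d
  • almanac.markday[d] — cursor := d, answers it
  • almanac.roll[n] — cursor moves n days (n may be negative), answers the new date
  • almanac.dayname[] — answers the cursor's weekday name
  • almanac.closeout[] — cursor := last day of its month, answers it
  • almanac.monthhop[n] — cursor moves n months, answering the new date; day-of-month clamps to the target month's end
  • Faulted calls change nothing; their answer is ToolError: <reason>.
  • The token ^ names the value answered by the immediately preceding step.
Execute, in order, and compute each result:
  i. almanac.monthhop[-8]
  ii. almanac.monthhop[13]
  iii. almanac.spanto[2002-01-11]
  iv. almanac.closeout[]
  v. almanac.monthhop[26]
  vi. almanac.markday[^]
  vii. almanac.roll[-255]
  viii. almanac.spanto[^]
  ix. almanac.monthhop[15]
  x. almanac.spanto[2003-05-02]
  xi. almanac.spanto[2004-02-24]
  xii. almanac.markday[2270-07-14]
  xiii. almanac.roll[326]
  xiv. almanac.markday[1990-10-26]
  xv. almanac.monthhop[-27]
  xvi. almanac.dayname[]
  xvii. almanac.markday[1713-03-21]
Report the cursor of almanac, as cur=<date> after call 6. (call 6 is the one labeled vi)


→ monthhop(n='-8')
← 2000-07-27
→ monthhop(n='13')
← 2001-08-27
→ spanto(d='2002-01-11')
← 137
→ closeout()
← 2001-08-31
→ monthhop(n='26')
← 2003-10-31
→ markday(d='^')
← 2003-10-31
→ roll(n='-255')
← 2003-02-18
→ spanto(d='^')
← 0
→ monthhop(n='15')
← 2004-05-18
→ spanto(d='2003-05-02')
← -382
→ spanto(d='2004-02-24')
← -84
→ markday(d='2270-07-14')
← 2270-07-14
→ roll(n='326')
← 2271-06-05
→ markday(d='1990-10-26')
← 1990-10-26
→ monthhop(n='-27')
← 1988-07-26
→ dayname()
← Tuesday
→ markday(d='1713-03-21')
← 1713-03-21

Answer: cur=2003-10-31


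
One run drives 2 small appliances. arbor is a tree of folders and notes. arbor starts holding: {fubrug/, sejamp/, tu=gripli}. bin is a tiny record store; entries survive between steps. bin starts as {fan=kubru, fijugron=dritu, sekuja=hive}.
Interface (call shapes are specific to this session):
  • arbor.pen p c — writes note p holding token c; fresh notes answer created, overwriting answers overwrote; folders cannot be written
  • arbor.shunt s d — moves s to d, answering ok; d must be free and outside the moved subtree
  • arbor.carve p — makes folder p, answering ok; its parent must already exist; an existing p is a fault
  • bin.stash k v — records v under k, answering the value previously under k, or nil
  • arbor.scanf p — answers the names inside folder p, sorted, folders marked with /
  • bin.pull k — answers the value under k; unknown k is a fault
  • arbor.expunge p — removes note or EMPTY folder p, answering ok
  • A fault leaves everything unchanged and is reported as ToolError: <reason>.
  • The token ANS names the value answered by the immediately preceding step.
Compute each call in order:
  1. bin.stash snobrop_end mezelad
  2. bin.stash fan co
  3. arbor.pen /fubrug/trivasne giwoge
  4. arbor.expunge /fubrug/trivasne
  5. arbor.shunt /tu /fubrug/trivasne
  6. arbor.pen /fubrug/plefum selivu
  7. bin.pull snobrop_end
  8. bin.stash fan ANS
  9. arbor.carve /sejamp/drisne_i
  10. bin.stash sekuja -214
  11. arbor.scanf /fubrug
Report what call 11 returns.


Answer: [plefum, trivasne]

Derivation:
Calling bin.stash passing snobrop_end, mezelad: nil.
I call bin.stash passing fan, co, — result: kubru.
Calling arbor.pen passing /fubrug/trivasne, giwoge, → created.
Using arbor.expunge passing /fubrug/trivasne, which returns ok.
Then arbor.shunt passing /tu, /fubrug/trivasne, which returns ok.
I use arbor.pen passing /fubrug/plefum, selivu, giving created.
I run bin.pull passing snobrop_end, and get mezelad.
I use bin.stash passing fan, ANS, and observe co.
Calling arbor.carve passing /sejamp/drisne_i, → ok.
Using bin.stash passing sekuja, -214, which returns hive.
Calling arbor.scanf passing /fubrug, yielding [plefum, trivasne].


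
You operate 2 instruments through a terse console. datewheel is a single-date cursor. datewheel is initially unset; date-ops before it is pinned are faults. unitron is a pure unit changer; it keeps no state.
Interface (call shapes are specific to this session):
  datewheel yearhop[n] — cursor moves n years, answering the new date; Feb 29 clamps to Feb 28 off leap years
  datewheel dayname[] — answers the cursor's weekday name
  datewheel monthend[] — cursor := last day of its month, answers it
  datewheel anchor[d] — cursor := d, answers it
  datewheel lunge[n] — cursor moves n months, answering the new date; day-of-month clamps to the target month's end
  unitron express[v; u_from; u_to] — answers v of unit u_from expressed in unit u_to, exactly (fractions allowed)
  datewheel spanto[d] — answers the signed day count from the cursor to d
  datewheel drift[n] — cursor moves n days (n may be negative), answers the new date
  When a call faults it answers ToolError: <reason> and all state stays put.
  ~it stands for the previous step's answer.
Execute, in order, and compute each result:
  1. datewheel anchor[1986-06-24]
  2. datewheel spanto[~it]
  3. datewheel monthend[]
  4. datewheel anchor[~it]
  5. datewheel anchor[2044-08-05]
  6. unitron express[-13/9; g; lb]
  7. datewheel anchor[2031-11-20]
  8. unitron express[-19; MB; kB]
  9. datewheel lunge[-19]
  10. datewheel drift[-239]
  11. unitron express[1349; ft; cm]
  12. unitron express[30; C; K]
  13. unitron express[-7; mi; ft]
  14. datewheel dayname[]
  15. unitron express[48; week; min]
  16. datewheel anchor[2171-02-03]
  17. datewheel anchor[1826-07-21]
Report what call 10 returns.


Answer: 2029-08-24

Derivation:
-- 1. datewheel anchor(d: 1986-06-24) -> 1986-06-24
-- 2. datewheel spanto(d: ~it) -> 0
-- 3. datewheel monthend() -> 1986-06-30
-- 4. datewheel anchor(d: ~it) -> 1986-06-30
-- 5. datewheel anchor(d: 2044-08-05) -> 2044-08-05
-- 6. unitron express(v: -13/9, u_from: g, u_to: lb) -> -1300000/408233133
-- 7. datewheel anchor(d: 2031-11-20) -> 2031-11-20
-- 8. unitron express(v: -19, u_from: MB, u_to: kB) -> -19000
-- 9. datewheel lunge(n: -19) -> 2030-04-20
-- 10. datewheel drift(n: -239) -> 2029-08-24
-- 11. unitron express(v: 1349, u_from: ft, u_to: cm) -> 1027938/25
-- 12. unitron express(v: 30, u_from: C, u_to: K) -> 6063/20
-- 13. unitron express(v: -7, u_from: mi, u_to: ft) -> -36960
-- 14. datewheel dayname() -> Friday
-- 15. unitron express(v: 48, u_from: week, u_to: min) -> 483840
-- 16. datewheel anchor(d: 2171-02-03) -> 2171-02-03
-- 17. datewheel anchor(d: 1826-07-21) -> 1826-07-21
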